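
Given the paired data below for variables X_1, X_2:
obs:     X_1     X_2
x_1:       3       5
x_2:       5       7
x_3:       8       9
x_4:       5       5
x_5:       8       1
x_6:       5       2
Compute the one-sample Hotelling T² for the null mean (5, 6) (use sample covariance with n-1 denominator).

Step 1 — sample mean vector:
  mean(X_1) = (3 + 5 + 8 + 5 + 8 + 5) / 6 = 34/6 = 5.6667
  mean(X_2) = (5 + 7 + 9 + 5 + 1 + 2) / 6 = 29/6 = 4.8333
  x̄ = (5.6667, 4.8333),  deviation x̄ - mu_0 = (5.6667, 4.8333) - (5, 6) = (0.6667, -1.1667).

Step 2 — sample covariance matrix, S[i,j] = (1/(n-1)) · Σ_k (x_{k,i} - mean_i) · (x_{k,j} - mean_j), divisor n-1 = 5:
  S[X_1,X_1] = ((-2.6667)·(-2.6667) + (-0.6667)·(-0.6667) + (2.3333)·(2.3333) + (-0.6667)·(-0.6667) + (2.3333)·(2.3333) + (-0.6667)·(-0.6667)) / 5 = 19.3333/5 = 3.8667
  S[X_1,X_2] = ((-2.6667)·(0.1667) + (-0.6667)·(2.1667) + (2.3333)·(4.1667) + (-0.6667)·(0.1667) + (2.3333)·(-3.8333) + (-0.6667)·(-2.8333)) / 5 = 0.6667/5 = 0.1333
  S[X_2,X_2] = ((0.1667)·(0.1667) + (2.1667)·(2.1667) + (4.1667)·(4.1667) + (0.1667)·(0.1667) + (-3.8333)·(-3.8333) + (-2.8333)·(-2.8333)) / 5 = 44.8333/5 = 8.9667
  S = [[3.8667, 0.1333],
 [0.1333, 8.9667]].

Step 3 — invert S. det(S) = 3.8667·8.9667 - (0.1333)² = 34.6533.
  S^{-1} = (1/det) · [[d, -b], [-b, a]] = [[0.2588, -0.0038],
 [-0.0038, 0.1116]].

Step 4 — quadratic form (x̄ - mu_0)^T · S^{-1} · (x̄ - mu_0):
  S^{-1} · (x̄ - mu_0) = (0.177, -0.1327),
  (x̄ - mu_0)^T · [...] = (0.6667)·(0.177) + (-1.1667)·(-0.1327) = 0.2729.

Step 5 — scale by n: T² = 6 · 0.2729 = 1.6372.

T² ≈ 1.6372


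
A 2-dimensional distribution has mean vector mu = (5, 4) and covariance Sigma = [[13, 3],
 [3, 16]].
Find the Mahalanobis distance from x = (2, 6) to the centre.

Step 1 — centre the observation: (x - mu) = (-3, 2).

Step 2 — invert Sigma. det(Sigma) = 13·16 - (3)² = 199.
  Sigma^{-1} = (1/det) · [[d, -b], [-b, a]] = [[0.0804, -0.0151],
 [-0.0151, 0.0653]].

Step 3 — form the quadratic (x - mu)^T · Sigma^{-1} · (x - mu):
  Sigma^{-1} · (x - mu) = (-0.2714, 0.1759).
  (x - mu)^T · [Sigma^{-1} · (x - mu)] = (-3)·(-0.2714) + (2)·(0.1759) = 1.1658.

Step 4 — take square root: d = √(1.1658) ≈ 1.0797.

d(x, mu) = √(1.1658) ≈ 1.0797


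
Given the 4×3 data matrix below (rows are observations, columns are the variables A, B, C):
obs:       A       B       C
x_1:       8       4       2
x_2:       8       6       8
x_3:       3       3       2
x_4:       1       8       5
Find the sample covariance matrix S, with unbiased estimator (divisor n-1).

Step 1 — column means:
  mean(A) = (8 + 8 + 3 + 1) / 4 = 20/4 = 5
  mean(B) = (4 + 6 + 3 + 8) / 4 = 21/4 = 5.25
  mean(C) = (2 + 8 + 2 + 5) / 4 = 17/4 = 4.25

Step 2 — sample covariance S[i,j] = (1/(n-1)) · Σ_k (x_{k,i} - mean_i) · (x_{k,j} - mean_j), with n-1 = 3.
  S[A,A] = ((3)·(3) + (3)·(3) + (-2)·(-2) + (-4)·(-4)) / 3 = 38/3 = 12.6667
  S[A,B] = ((3)·(-1.25) + (3)·(0.75) + (-2)·(-2.25) + (-4)·(2.75)) / 3 = -8/3 = -2.6667
  S[A,C] = ((3)·(-2.25) + (3)·(3.75) + (-2)·(-2.25) + (-4)·(0.75)) / 3 = 6/3 = 2
  S[B,B] = ((-1.25)·(-1.25) + (0.75)·(0.75) + (-2.25)·(-2.25) + (2.75)·(2.75)) / 3 = 14.75/3 = 4.9167
  S[B,C] = ((-1.25)·(-2.25) + (0.75)·(3.75) + (-2.25)·(-2.25) + (2.75)·(0.75)) / 3 = 12.75/3 = 4.25
  S[C,C] = ((-2.25)·(-2.25) + (3.75)·(3.75) + (-2.25)·(-2.25) + (0.75)·(0.75)) / 3 = 24.75/3 = 8.25

S is symmetric (S[j,i] = S[i,j]). Assembling:

S = [[12.6667, -2.6667, 2],
 [-2.6667, 4.9167, 4.25],
 [2, 4.25, 8.25]]


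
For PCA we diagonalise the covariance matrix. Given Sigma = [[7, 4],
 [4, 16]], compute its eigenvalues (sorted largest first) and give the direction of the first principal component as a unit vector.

Step 1 — characteristic polynomial of 2×2 Sigma:
  det(Sigma - λI) = λ² - trace · λ + det = 0.
  trace = 7 + 16 = 23, det = 7·16 - (4)² = 96.
Step 2 — discriminant:
  Δ = trace² - 4·det = 529 - 384 = 145.
Step 3 — eigenvalues:
  λ = (trace ± √Δ)/2 = (23 ± 12.0416)/2,
  λ_1 = 17.5208,  λ_2 = 5.4792.

Step 4 — unit eigenvector for λ_1: solve (Sigma - λ_1 I)v = 0. First row:
  (7 - 17.5208)·v_x + (4)·v_y = 0, i.e. (-10.5208)·v_x + (4)·v_y = 0,
  so v ∝ (b, λ_1 - a) = (4, 10.5208) = u.
  ||u|| = √((4)² + (10.5208)²) = √(126.6872) ≈ 11.2555,
  v_1 = u/||u|| ≈ (0.3554, 0.9347) (||v_1|| = 1).

λ_1 = 17.5208,  λ_2 = 5.4792;  v_1 ≈ (0.3554, 0.9347)


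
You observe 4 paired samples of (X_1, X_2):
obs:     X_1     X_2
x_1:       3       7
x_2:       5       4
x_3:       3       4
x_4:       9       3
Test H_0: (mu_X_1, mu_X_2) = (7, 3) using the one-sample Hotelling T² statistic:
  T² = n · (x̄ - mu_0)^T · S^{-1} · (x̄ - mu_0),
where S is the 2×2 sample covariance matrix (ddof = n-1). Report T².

Step 1 — sample mean vector:
  mean(X_1) = (3 + 5 + 3 + 9) / 4 = 20/4 = 5
  mean(X_2) = (7 + 4 + 4 + 3) / 4 = 18/4 = 4.5
  x̄ = (5, 4.5),  deviation x̄ - mu_0 = (5, 4.5) - (7, 3) = (-2, 1.5).

Step 2 — sample covariance matrix, S[i,j] = (1/(n-1)) · Σ_k (x_{k,i} - mean_i) · (x_{k,j} - mean_j), divisor n-1 = 3:
  S[X_1,X_1] = ((-2)·(-2) + (0)·(0) + (-2)·(-2) + (4)·(4)) / 3 = 24/3 = 8
  S[X_1,X_2] = ((-2)·(2.5) + (0)·(-0.5) + (-2)·(-0.5) + (4)·(-1.5)) / 3 = -10/3 = -3.3333
  S[X_2,X_2] = ((2.5)·(2.5) + (-0.5)·(-0.5) + (-0.5)·(-0.5) + (-1.5)·(-1.5)) / 3 = 9/3 = 3
  S = [[8, -3.3333],
 [-3.3333, 3]].

Step 3 — invert S. det(S) = 8·3 - (-3.3333)² = 12.8889.
  S^{-1} = (1/det) · [[d, -b], [-b, a]] = [[0.2328, 0.2586],
 [0.2586, 0.6207]].

Step 4 — quadratic form (x̄ - mu_0)^T · S^{-1} · (x̄ - mu_0):
  S^{-1} · (x̄ - mu_0) = (-0.0776, 0.4138),
  (x̄ - mu_0)^T · [...] = (-2)·(-0.0776) + (1.5)·(0.4138) = 0.7759.

Step 5 — scale by n: T² = 4 · 0.7759 = 3.1034.

T² ≈ 3.1034


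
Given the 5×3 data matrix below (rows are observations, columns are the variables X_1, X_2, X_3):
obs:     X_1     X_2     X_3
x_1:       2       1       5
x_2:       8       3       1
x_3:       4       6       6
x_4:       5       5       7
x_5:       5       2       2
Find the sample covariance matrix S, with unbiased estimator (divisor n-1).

Step 1 — column means:
  mean(X_1) = (2 + 8 + 4 + 5 + 5) / 5 = 24/5 = 4.8
  mean(X_2) = (1 + 3 + 6 + 5 + 2) / 5 = 17/5 = 3.4
  mean(X_3) = (5 + 1 + 6 + 7 + 2) / 5 = 21/5 = 4.2

Step 2 — sample covariance S[i,j] = (1/(n-1)) · Σ_k (x_{k,i} - mean_i) · (x_{k,j} - mean_j), with n-1 = 4.
  S[X_1,X_1] = ((-2.8)·(-2.8) + (3.2)·(3.2) + (-0.8)·(-0.8) + (0.2)·(0.2) + (0.2)·(0.2)) / 4 = 18.8/4 = 4.7
  S[X_1,X_2] = ((-2.8)·(-2.4) + (3.2)·(-0.4) + (-0.8)·(2.6) + (0.2)·(1.6) + (0.2)·(-1.4)) / 4 = 3.4/4 = 0.85
  S[X_1,X_3] = ((-2.8)·(0.8) + (3.2)·(-3.2) + (-0.8)·(1.8) + (0.2)·(2.8) + (0.2)·(-2.2)) / 4 = -13.8/4 = -3.45
  S[X_2,X_2] = ((-2.4)·(-2.4) + (-0.4)·(-0.4) + (2.6)·(2.6) + (1.6)·(1.6) + (-1.4)·(-1.4)) / 4 = 17.2/4 = 4.3
  S[X_2,X_3] = ((-2.4)·(0.8) + (-0.4)·(-3.2) + (2.6)·(1.8) + (1.6)·(2.8) + (-1.4)·(-2.2)) / 4 = 11.6/4 = 2.9
  S[X_3,X_3] = ((0.8)·(0.8) + (-3.2)·(-3.2) + (1.8)·(1.8) + (2.8)·(2.8) + (-2.2)·(-2.2)) / 4 = 26.8/4 = 6.7

S is symmetric (S[j,i] = S[i,j]). Assembling:

S = [[4.7, 0.85, -3.45],
 [0.85, 4.3, 2.9],
 [-3.45, 2.9, 6.7]]


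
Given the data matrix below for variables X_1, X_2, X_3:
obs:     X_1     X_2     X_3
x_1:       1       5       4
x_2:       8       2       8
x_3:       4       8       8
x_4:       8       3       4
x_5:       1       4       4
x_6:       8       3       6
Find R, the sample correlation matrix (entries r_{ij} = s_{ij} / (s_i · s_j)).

Step 1 — column means:
  mean(X_1) = (1 + 8 + 4 + 8 + 1 + 8) / 6 = 30/6 = 5
  mean(X_2) = (5 + 2 + 8 + 3 + 4 + 3) / 6 = 25/6 = 4.1667
  mean(X_3) = (4 + 8 + 8 + 4 + 4 + 6) / 6 = 34/6 = 5.6667

Step 2 — sample variances and covariances s[i,j] = (1/(n-1)) · Σ_k (x_{k,i} - mean_i) · (x_{k,j} - mean_j), with n-1 = 5:
  s[X_1,X_1] = ((-4)·(-4) + (3)·(3) + (-1)·(-1) + (3)·(3) + (-4)·(-4) + (3)·(3)) / 5 = 60/5 = 12
  s[X_1,X_2] = ((-4)·(0.8333) + (3)·(-2.1667) + (-1)·(3.8333) + (3)·(-1.1667) + (-4)·(-0.1667) + (3)·(-1.1667)) / 5 = -20/5 = -4
  s[X_1,X_3] = ((-4)·(-1.6667) + (3)·(2.3333) + (-1)·(2.3333) + (3)·(-1.6667) + (-4)·(-1.6667) + (3)·(0.3333)) / 5 = 14/5 = 2.8
  s[X_2,X_2] = ((0.8333)·(0.8333) + (-2.1667)·(-2.1667) + (3.8333)·(3.8333) + (-1.1667)·(-1.1667) + (-0.1667)·(-0.1667) + (-1.1667)·(-1.1667)) / 5 = 22.8333/5 = 4.5667
  s[X_2,X_3] = ((0.8333)·(-1.6667) + (-2.1667)·(2.3333) + (3.8333)·(2.3333) + (-1.1667)·(-1.6667) + (-0.1667)·(-1.6667) + (-1.1667)·(0.3333)) / 5 = 4.3333/5 = 0.8667
  s[X_3,X_3] = ((-1.6667)·(-1.6667) + (2.3333)·(2.3333) + (2.3333)·(2.3333) + (-1.6667)·(-1.6667) + (-1.6667)·(-1.6667) + (0.3333)·(0.3333)) / 5 = 19.3333/5 = 3.8667
  Sample standard deviations s_i = √(s[i,i]):
  s(X_1) = √(12) = 3.4641
  s(X_2) = √(4.5667) = 2.137
  s(X_3) = √(3.8667) = 1.9664

Step 3 — r_{ij} = s_{ij} / (s_i · s_j):
  r[X_1,X_1] = 1 (diagonal).
  r[X_1,X_2] = -4 / (3.4641 · 2.137) = -4 / 7.4027 = -0.5403
  r[X_1,X_3] = 2.8 / (3.4641 · 1.9664) = 2.8 / 6.8118 = 0.4111
  r[X_2,X_2] = 1 (diagonal).
  r[X_2,X_3] = 0.8667 / (2.137 · 1.9664) = 0.8667 / 4.2021 = 0.2062
  r[X_3,X_3] = 1 (diagonal).

R is symmetric with unit diagonal. Assembling:

R = [[1, -0.5403, 0.4111],
 [-0.5403, 1, 0.2062],
 [0.4111, 0.2062, 1]]


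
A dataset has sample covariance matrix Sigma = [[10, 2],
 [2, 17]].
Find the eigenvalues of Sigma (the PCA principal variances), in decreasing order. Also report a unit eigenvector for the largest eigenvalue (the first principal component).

Step 1 — characteristic polynomial of 2×2 Sigma:
  det(Sigma - λI) = λ² - trace · λ + det = 0.
  trace = 10 + 17 = 27, det = 10·17 - (2)² = 166.
Step 2 — discriminant:
  Δ = trace² - 4·det = 729 - 664 = 65.
Step 3 — eigenvalues:
  λ = (trace ± √Δ)/2 = (27 ± 8.0623)/2,
  λ_1 = 17.5311,  λ_2 = 9.4689.

Step 4 — unit eigenvector for λ_1: solve (Sigma - λ_1 I)v = 0. First row:
  (10 - 17.5311)·v_x + (2)·v_y = 0, i.e. (-7.5311)·v_x + (2)·v_y = 0,
  so v ∝ (b, λ_1 - a) = (2, 7.5311) = u.
  ||u|| = √((2)² + (7.5311)²) = √(60.7179) ≈ 7.7922,
  v_1 = u/||u|| ≈ (0.2567, 0.9665) (||v_1|| = 1).

λ_1 = 17.5311,  λ_2 = 9.4689;  v_1 ≈ (0.2567, 0.9665)


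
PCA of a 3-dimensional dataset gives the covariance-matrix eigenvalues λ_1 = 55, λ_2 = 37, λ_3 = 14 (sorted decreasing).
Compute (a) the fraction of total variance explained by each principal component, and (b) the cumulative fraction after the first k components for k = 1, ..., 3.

Step 1 — total variance = trace(Sigma) = Σ λ_i = 55 + 37 + 14 = 106.

Step 2 — fraction explained by component i = λ_i / Σ λ:
  PC1: 55/106 = 0.5189
  PC2: 37/106 = 0.3491
  PC3: 14/106 = 0.1321

Step 3 — cumulative fraction after k components = (λ_1 + ... + λ_k) / Σ λ:
  k = 1: 55/106 = 0.5189
  k = 2: (55 + 37)/106 = 92/106 = 0.8679
  k = 3: (55 + 37 + 14)/106 = 106/106 = 1

Summary (fraction, with percent):

explained: PC1 0.5189 (51.89%), PC2 0.3491 (34.91%), PC3 0.1321 (13.21%);  cumulative: 0.5189, 0.8679, 1


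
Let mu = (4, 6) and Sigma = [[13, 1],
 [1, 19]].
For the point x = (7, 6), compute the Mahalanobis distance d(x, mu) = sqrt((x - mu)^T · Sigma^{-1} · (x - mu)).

Step 1 — centre the observation: (x - mu) = (3, 0).

Step 2 — invert Sigma. det(Sigma) = 13·19 - (1)² = 246.
  Sigma^{-1} = (1/det) · [[d, -b], [-b, a]] = [[0.0772, -0.0041],
 [-0.0041, 0.0528]].

Step 3 — form the quadratic (x - mu)^T · Sigma^{-1} · (x - mu):
  Sigma^{-1} · (x - mu) = (0.2317, -0.0122).
  (x - mu)^T · [Sigma^{-1} · (x - mu)] = (3)·(0.2317) + (0)·(-0.0122) = 0.6951.

Step 4 — take square root: d = √(0.6951) ≈ 0.8337.

d(x, mu) = √(0.6951) ≈ 0.8337


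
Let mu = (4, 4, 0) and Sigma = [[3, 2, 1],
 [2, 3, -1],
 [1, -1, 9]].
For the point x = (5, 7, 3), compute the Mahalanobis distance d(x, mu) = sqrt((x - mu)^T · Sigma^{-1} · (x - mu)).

Step 1 — centre the observation: (x - mu) = (1, 3, 3).

Step 2 — invert Sigma (cofactor / det for 3×3, or solve directly):
  Sigma^{-1} = [[0.7429, -0.5429, -0.1429],
 [-0.5429, 0.7429, 0.1429],
 [-0.1429, 0.1429, 0.1429]].

Step 3 — form the quadratic (x - mu)^T · Sigma^{-1} · (x - mu):
  Sigma^{-1} · (x - mu) = (-1.3143, 2.1143, 0.7143).
  (x - mu)^T · [Sigma^{-1} · (x - mu)] = (1)·(-1.3143) + (3)·(2.1143) + (3)·(0.7143) = 7.1714.

Step 4 — take square root: d = √(7.1714) ≈ 2.678.

d(x, mu) = √(7.1714) ≈ 2.678


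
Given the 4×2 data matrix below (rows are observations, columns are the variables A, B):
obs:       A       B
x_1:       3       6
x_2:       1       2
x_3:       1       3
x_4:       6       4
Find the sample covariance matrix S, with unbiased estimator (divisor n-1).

Step 1 — column means:
  mean(A) = (3 + 1 + 1 + 6) / 4 = 11/4 = 2.75
  mean(B) = (6 + 2 + 3 + 4) / 4 = 15/4 = 3.75

Step 2 — sample covariance S[i,j] = (1/(n-1)) · Σ_k (x_{k,i} - mean_i) · (x_{k,j} - mean_j), with n-1 = 3.
  S[A,A] = ((0.25)·(0.25) + (-1.75)·(-1.75) + (-1.75)·(-1.75) + (3.25)·(3.25)) / 3 = 16.75/3 = 5.5833
  S[A,B] = ((0.25)·(2.25) + (-1.75)·(-1.75) + (-1.75)·(-0.75) + (3.25)·(0.25)) / 3 = 5.75/3 = 1.9167
  S[B,B] = ((2.25)·(2.25) + (-1.75)·(-1.75) + (-0.75)·(-0.75) + (0.25)·(0.25)) / 3 = 8.75/3 = 2.9167

S is symmetric (S[j,i] = S[i,j]). Assembling:

S = [[5.5833, 1.9167],
 [1.9167, 2.9167]]


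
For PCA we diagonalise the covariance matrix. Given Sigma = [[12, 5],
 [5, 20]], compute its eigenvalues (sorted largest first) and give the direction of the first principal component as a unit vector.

Step 1 — characteristic polynomial of 2×2 Sigma:
  det(Sigma - λI) = λ² - trace · λ + det = 0.
  trace = 12 + 20 = 32, det = 12·20 - (5)² = 215.
Step 2 — discriminant:
  Δ = trace² - 4·det = 1024 - 860 = 164.
Step 3 — eigenvalues:
  λ = (trace ± √Δ)/2 = (32 ± 12.8062)/2,
  λ_1 = 22.4031,  λ_2 = 9.5969.

Step 4 — unit eigenvector for λ_1: solve (Sigma - λ_1 I)v = 0. First row:
  (12 - 22.4031)·v_x + (5)·v_y = 0, i.e. (-10.4031)·v_x + (5)·v_y = 0,
  so v ∝ (b, λ_1 - a) = (5, 10.4031) = u.
  ||u|| = √((5)² + (10.4031)²) = √(133.225) ≈ 11.5423,
  v_1 = u/||u|| ≈ (0.4332, 0.9013) (||v_1|| = 1).

λ_1 = 22.4031,  λ_2 = 9.5969;  v_1 ≈ (0.4332, 0.9013)


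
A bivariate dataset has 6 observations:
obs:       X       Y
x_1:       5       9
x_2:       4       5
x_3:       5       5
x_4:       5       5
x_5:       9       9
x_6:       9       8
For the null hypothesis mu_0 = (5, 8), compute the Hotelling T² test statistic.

Step 1 — sample mean vector:
  mean(X) = (5 + 4 + 5 + 5 + 9 + 9) / 6 = 37/6 = 6.1667
  mean(Y) = (9 + 5 + 5 + 5 + 9 + 8) / 6 = 41/6 = 6.8333
  x̄ = (6.1667, 6.8333),  deviation x̄ - mu_0 = (6.1667, 6.8333) - (5, 8) = (1.1667, -1.1667).

Step 2 — sample covariance matrix, S[i,j] = (1/(n-1)) · Σ_k (x_{k,i} - mean_i) · (x_{k,j} - mean_j), divisor n-1 = 5:
  S[X,X] = ((-1.1667)·(-1.1667) + (-2.1667)·(-2.1667) + (-1.1667)·(-1.1667) + (-1.1667)·(-1.1667) + (2.8333)·(2.8333) + (2.8333)·(2.8333)) / 5 = 24.8333/5 = 4.9667
  S[X,Y] = ((-1.1667)·(2.1667) + (-2.1667)·(-1.8333) + (-1.1667)·(-1.8333) + (-1.1667)·(-1.8333) + (2.8333)·(2.1667) + (2.8333)·(1.1667)) / 5 = 15.1667/5 = 3.0333
  S[Y,Y] = ((2.1667)·(2.1667) + (-1.8333)·(-1.8333) + (-1.8333)·(-1.8333) + (-1.8333)·(-1.8333) + (2.1667)·(2.1667) + (1.1667)·(1.1667)) / 5 = 20.8333/5 = 4.1667
  S = [[4.9667, 3.0333],
 [3.0333, 4.1667]].

Step 3 — invert S. det(S) = 4.9667·4.1667 - (3.0333)² = 11.4933.
  S^{-1} = (1/det) · [[d, -b], [-b, a]] = [[0.3625, -0.2639],
 [-0.2639, 0.4321]].

Step 4 — quadratic form (x̄ - mu_0)^T · S^{-1} · (x̄ - mu_0):
  S^{-1} · (x̄ - mu_0) = (0.7309, -0.8121),
  (x̄ - mu_0)^T · [...] = (1.1667)·(0.7309) + (-1.1667)·(-0.8121) = 1.8001.

Step 5 — scale by n: T² = 6 · 1.8001 = 10.8005.

T² ≈ 10.8005


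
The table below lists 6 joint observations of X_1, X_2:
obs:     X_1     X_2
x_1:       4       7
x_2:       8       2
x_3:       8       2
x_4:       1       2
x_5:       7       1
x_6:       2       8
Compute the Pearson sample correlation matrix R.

Step 1 — column means:
  mean(X_1) = (4 + 8 + 8 + 1 + 7 + 2) / 6 = 30/6 = 5
  mean(X_2) = (7 + 2 + 2 + 2 + 1 + 8) / 6 = 22/6 = 3.6667

Step 2 — sample variances and covariances s[i,j] = (1/(n-1)) · Σ_k (x_{k,i} - mean_i) · (x_{k,j} - mean_j), with n-1 = 5:
  s[X_1,X_1] = ((-1)·(-1) + (3)·(3) + (3)·(3) + (-4)·(-4) + (2)·(2) + (-3)·(-3)) / 5 = 48/5 = 9.6
  s[X_1,X_2] = ((-1)·(3.3333) + (3)·(-1.6667) + (3)·(-1.6667) + (-4)·(-1.6667) + (2)·(-2.6667) + (-3)·(4.3333)) / 5 = -25/5 = -5
  s[X_2,X_2] = ((3.3333)·(3.3333) + (-1.6667)·(-1.6667) + (-1.6667)·(-1.6667) + (-1.6667)·(-1.6667) + (-2.6667)·(-2.6667) + (4.3333)·(4.3333)) / 5 = 45.3333/5 = 9.0667
  Sample standard deviations s_i = √(s[i,i]):
  s(X_1) = √(9.6) = 3.0984
  s(X_2) = √(9.0667) = 3.0111

Step 3 — r_{ij} = s_{ij} / (s_i · s_j):
  r[X_1,X_1] = 1 (diagonal).
  r[X_1,X_2] = -5 / (3.0984 · 3.0111) = -5 / 9.3295 = -0.5359
  r[X_2,X_2] = 1 (diagonal).

R is symmetric with unit diagonal. Assembling:

R = [[1, -0.5359],
 [-0.5359, 1]]


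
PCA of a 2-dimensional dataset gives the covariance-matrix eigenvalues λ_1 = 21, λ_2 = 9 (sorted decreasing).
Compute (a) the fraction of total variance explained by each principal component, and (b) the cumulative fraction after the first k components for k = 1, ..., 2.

Step 1 — total variance = trace(Sigma) = Σ λ_i = 21 + 9 = 30.

Step 2 — fraction explained by component i = λ_i / Σ λ:
  PC1: 21/30 = 0.7
  PC2: 9/30 = 0.3

Step 3 — cumulative fraction after k components = (λ_1 + ... + λ_k) / Σ λ:
  k = 1: 21/30 = 0.7
  k = 2: (21 + 9)/30 = 30/30 = 1

Summary (fraction, with percent):

explained: PC1 0.7 (70%), PC2 0.3 (30%);  cumulative: 0.7, 1


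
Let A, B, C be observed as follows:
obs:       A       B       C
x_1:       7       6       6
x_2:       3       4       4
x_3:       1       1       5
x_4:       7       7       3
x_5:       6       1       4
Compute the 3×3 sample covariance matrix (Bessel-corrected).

Step 1 — column means:
  mean(A) = (7 + 3 + 1 + 7 + 6) / 5 = 24/5 = 4.8
  mean(B) = (6 + 4 + 1 + 7 + 1) / 5 = 19/5 = 3.8
  mean(C) = (6 + 4 + 5 + 3 + 4) / 5 = 22/5 = 4.4

Step 2 — sample covariance S[i,j] = (1/(n-1)) · Σ_k (x_{k,i} - mean_i) · (x_{k,j} - mean_j), with n-1 = 4.
  S[A,A] = ((2.2)·(2.2) + (-1.8)·(-1.8) + (-3.8)·(-3.8) + (2.2)·(2.2) + (1.2)·(1.2)) / 4 = 28.8/4 = 7.2
  S[A,B] = ((2.2)·(2.2) + (-1.8)·(0.2) + (-3.8)·(-2.8) + (2.2)·(3.2) + (1.2)·(-2.8)) / 4 = 18.8/4 = 4.7
  S[A,C] = ((2.2)·(1.6) + (-1.8)·(-0.4) + (-3.8)·(0.6) + (2.2)·(-1.4) + (1.2)·(-0.4)) / 4 = -1.6/4 = -0.4
  S[B,B] = ((2.2)·(2.2) + (0.2)·(0.2) + (-2.8)·(-2.8) + (3.2)·(3.2) + (-2.8)·(-2.8)) / 4 = 30.8/4 = 7.7
  S[B,C] = ((2.2)·(1.6) + (0.2)·(-0.4) + (-2.8)·(0.6) + (3.2)·(-1.4) + (-2.8)·(-0.4)) / 4 = -1.6/4 = -0.4
  S[C,C] = ((1.6)·(1.6) + (-0.4)·(-0.4) + (0.6)·(0.6) + (-1.4)·(-1.4) + (-0.4)·(-0.4)) / 4 = 5.2/4 = 1.3

S is symmetric (S[j,i] = S[i,j]). Assembling:

S = [[7.2, 4.7, -0.4],
 [4.7, 7.7, -0.4],
 [-0.4, -0.4, 1.3]]


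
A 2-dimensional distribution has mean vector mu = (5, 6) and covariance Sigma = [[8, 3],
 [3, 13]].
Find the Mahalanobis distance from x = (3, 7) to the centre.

Step 1 — centre the observation: (x - mu) = (-2, 1).

Step 2 — invert Sigma. det(Sigma) = 8·13 - (3)² = 95.
  Sigma^{-1} = (1/det) · [[d, -b], [-b, a]] = [[0.1368, -0.0316],
 [-0.0316, 0.0842]].

Step 3 — form the quadratic (x - mu)^T · Sigma^{-1} · (x - mu):
  Sigma^{-1} · (x - mu) = (-0.3053, 0.1474).
  (x - mu)^T · [Sigma^{-1} · (x - mu)] = (-2)·(-0.3053) + (1)·(0.1474) = 0.7579.

Step 4 — take square root: d = √(0.7579) ≈ 0.8706.

d(x, mu) = √(0.7579) ≈ 0.8706


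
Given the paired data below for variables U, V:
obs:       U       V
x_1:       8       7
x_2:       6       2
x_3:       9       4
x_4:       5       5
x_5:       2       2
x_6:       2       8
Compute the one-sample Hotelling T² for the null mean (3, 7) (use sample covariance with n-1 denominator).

Step 1 — sample mean vector:
  mean(U) = (8 + 6 + 9 + 5 + 2 + 2) / 6 = 32/6 = 5.3333
  mean(V) = (7 + 2 + 4 + 5 + 2 + 8) / 6 = 28/6 = 4.6667
  x̄ = (5.3333, 4.6667),  deviation x̄ - mu_0 = (5.3333, 4.6667) - (3, 7) = (2.3333, -2.3333).

Step 2 — sample covariance matrix, S[i,j] = (1/(n-1)) · Σ_k (x_{k,i} - mean_i) · (x_{k,j} - mean_j), divisor n-1 = 5:
  S[U,U] = ((2.6667)·(2.6667) + (0.6667)·(0.6667) + (3.6667)·(3.6667) + (-0.3333)·(-0.3333) + (-3.3333)·(-3.3333) + (-3.3333)·(-3.3333)) / 5 = 43.3333/5 = 8.6667
  S[U,V] = ((2.6667)·(2.3333) + (0.6667)·(-2.6667) + (3.6667)·(-0.6667) + (-0.3333)·(0.3333) + (-3.3333)·(-2.6667) + (-3.3333)·(3.3333)) / 5 = -0.3333/5 = -0.0667
  S[V,V] = ((2.3333)·(2.3333) + (-2.6667)·(-2.6667) + (-0.6667)·(-0.6667) + (0.3333)·(0.3333) + (-2.6667)·(-2.6667) + (3.3333)·(3.3333)) / 5 = 31.3333/5 = 6.2667
  S = [[8.6667, -0.0667],
 [-0.0667, 6.2667]].

Step 3 — invert S. det(S) = 8.6667·6.2667 - (-0.0667)² = 54.3067.
  S^{-1} = (1/det) · [[d, -b], [-b, a]] = [[0.1154, 0.0012],
 [0.0012, 0.1596]].

Step 4 — quadratic form (x̄ - mu_0)^T · S^{-1} · (x̄ - mu_0):
  S^{-1} · (x̄ - mu_0) = (0.2664, -0.3695),
  (x̄ - mu_0)^T · [...] = (2.3333)·(0.2664) + (-2.3333)·(-0.3695) = 1.4838.

Step 5 — scale by n: T² = 6 · 1.4838 = 8.9025.

T² ≈ 8.9025


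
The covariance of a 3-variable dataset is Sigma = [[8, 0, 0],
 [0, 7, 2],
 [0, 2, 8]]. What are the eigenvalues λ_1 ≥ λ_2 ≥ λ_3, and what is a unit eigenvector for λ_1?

Step 1 — characteristic polynomial p(λ) = det(λI - Sigma) = λ³ - tr·λ² + c_1·λ - det, where tr = trace, c_1 = sum of the principal 2×2 minors, det = det(Sigma):
  tr = 8 + 7 + 8 = 23,
  c_1 = (8·7 - (0)²) + (8·8 - (0)²) + (7·8 - (2)²) = 56 + 64 + 52 = 172,
  det = 8·(7·8 - (2)²) - (0)·((0)·8 - (2)·(0)) + (0)·((0)·(2) - 7·(0)) = 8·(52) - (0)·(0) + (0)·(0) = 416.
  So p(λ) = λ³ - 23λ² + 172λ - 416.
Step 2 — look for an integer root (rational root theorem: any rational root is an integer divisor of 416). Testing λ = 8:
  p(8) = 512 - 1472 + 1376 - 416 = 0  ✓
  Dividing out (λ - 8): p(λ) = (λ - 8)(λ² - 15λ + 52).
Step 3 — remaining eigenvalues from the quadratic λ² - 15λ + 52 = 0:
  Δ = 15² - 4·52 = 225 - 208 = 17,  λ = (15 ± √17)/2 = (15 ± 4.1231)/2 ≈ 9.5616 or 5.4384.
  Sorted: λ_1 = 9.5616,  λ_2 = 8,  λ_3 = 5.4384  (check: sum = 23 = tr ✓).

Step 4 — unit eigenvector for λ_1 ≈ 9.5616: v spans the null space of (Sigma - λ_1 I), whose rows are
  r_1 = (-1.5616, 0, 0),  r_2 = (0, -2.5616, 2),  r_3 = (0, 2, -1.5616).
  v is orthogonal to every row, so take v ∝ r_1 × r_2 = ((0)·(2) - (0)·(-2.5616), (0)·(0) - (-1.5616)·(2), (-1.5616)·(-2.5616) - (0)·(0)) ≈ (0, 3.1231, 4).
  Let u = (0, 3.1231, 4).
  ||u|| = √((0)² + (3.1231)² + (4)²) = √(25.7538) ≈ 5.0748,  v_1 = u/||u|| ≈ (0, 0.6154, 0.7882) (||v_1|| = 1).

λ_1 = 9.5616,  λ_2 = 8,  λ_3 = 5.4384;  v_1 ≈ (0, 0.6154, 0.7882)


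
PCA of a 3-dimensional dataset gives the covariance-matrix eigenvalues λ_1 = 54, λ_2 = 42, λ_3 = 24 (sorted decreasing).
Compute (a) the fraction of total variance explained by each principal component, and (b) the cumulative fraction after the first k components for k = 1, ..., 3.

Step 1 — total variance = trace(Sigma) = Σ λ_i = 54 + 42 + 24 = 120.

Step 2 — fraction explained by component i = λ_i / Σ λ:
  PC1: 54/120 = 0.45
  PC2: 42/120 = 0.35
  PC3: 24/120 = 0.2

Step 3 — cumulative fraction after k components = (λ_1 + ... + λ_k) / Σ λ:
  k = 1: 54/120 = 0.45
  k = 2: (54 + 42)/120 = 96/120 = 0.8
  k = 3: (54 + 42 + 24)/120 = 120/120 = 1

Summary (fraction, with percent):

explained: PC1 0.45 (45%), PC2 0.35 (35%), PC3 0.2 (20%);  cumulative: 0.45, 0.8, 1


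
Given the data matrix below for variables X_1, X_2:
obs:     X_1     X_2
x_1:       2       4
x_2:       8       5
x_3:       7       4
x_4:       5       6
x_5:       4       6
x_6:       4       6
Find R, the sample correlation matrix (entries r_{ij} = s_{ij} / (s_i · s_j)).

Step 1 — column means:
  mean(X_1) = (2 + 8 + 7 + 5 + 4 + 4) / 6 = 30/6 = 5
  mean(X_2) = (4 + 5 + 4 + 6 + 6 + 6) / 6 = 31/6 = 5.1667

Step 2 — sample variances and covariances s[i,j] = (1/(n-1)) · Σ_k (x_{k,i} - mean_i) · (x_{k,j} - mean_j), with n-1 = 5:
  s[X_1,X_1] = ((-3)·(-3) + (3)·(3) + (2)·(2) + (0)·(0) + (-1)·(-1) + (-1)·(-1)) / 5 = 24/5 = 4.8
  s[X_1,X_2] = ((-3)·(-1.1667) + (3)·(-0.1667) + (2)·(-1.1667) + (0)·(0.8333) + (-1)·(0.8333) + (-1)·(0.8333)) / 5 = -1/5 = -0.2
  s[X_2,X_2] = ((-1.1667)·(-1.1667) + (-0.1667)·(-0.1667) + (-1.1667)·(-1.1667) + (0.8333)·(0.8333) + (0.8333)·(0.8333) + (0.8333)·(0.8333)) / 5 = 4.8333/5 = 0.9667
  Sample standard deviations s_i = √(s[i,i]):
  s(X_1) = √(4.8) = 2.1909
  s(X_2) = √(0.9667) = 0.9832

Step 3 — r_{ij} = s_{ij} / (s_i · s_j):
  r[X_1,X_1] = 1 (diagonal).
  r[X_1,X_2] = -0.2 / (2.1909 · 0.9832) = -0.2 / 2.1541 = -0.0928
  r[X_2,X_2] = 1 (diagonal).

R is symmetric with unit diagonal. Assembling:

R = [[1, -0.0928],
 [-0.0928, 1]]


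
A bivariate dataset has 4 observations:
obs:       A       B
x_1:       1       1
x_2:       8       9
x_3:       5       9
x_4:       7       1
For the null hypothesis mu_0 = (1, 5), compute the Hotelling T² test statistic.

Step 1 — sample mean vector:
  mean(A) = (1 + 8 + 5 + 7) / 4 = 21/4 = 5.25
  mean(B) = (1 + 9 + 9 + 1) / 4 = 20/4 = 5
  x̄ = (5.25, 5),  deviation x̄ - mu_0 = (5.25, 5) - (1, 5) = (4.25, 0).

Step 2 — sample covariance matrix, S[i,j] = (1/(n-1)) · Σ_k (x_{k,i} - mean_i) · (x_{k,j} - mean_j), divisor n-1 = 3:
  S[A,A] = ((-4.25)·(-4.25) + (2.75)·(2.75) + (-0.25)·(-0.25) + (1.75)·(1.75)) / 3 = 28.75/3 = 9.5833
  S[A,B] = ((-4.25)·(-4) + (2.75)·(4) + (-0.25)·(4) + (1.75)·(-4)) / 3 = 20/3 = 6.6667
  S[B,B] = ((-4)·(-4) + (4)·(4) + (4)·(4) + (-4)·(-4)) / 3 = 64/3 = 21.3333
  S = [[9.5833, 6.6667],
 [6.6667, 21.3333]].

Step 3 — invert S. det(S) = 9.5833·21.3333 - (6.6667)² = 160.
  S^{-1} = (1/det) · [[d, -b], [-b, a]] = [[0.1333, -0.0417],
 [-0.0417, 0.0599]].

Step 4 — quadratic form (x̄ - mu_0)^T · S^{-1} · (x̄ - mu_0):
  S^{-1} · (x̄ - mu_0) = (0.5667, -0.1771),
  (x̄ - mu_0)^T · [...] = (4.25)·(0.5667) + (0)·(-0.1771) = 2.4083.

Step 5 — scale by n: T² = 4 · 2.4083 = 9.6333.

T² ≈ 9.6333


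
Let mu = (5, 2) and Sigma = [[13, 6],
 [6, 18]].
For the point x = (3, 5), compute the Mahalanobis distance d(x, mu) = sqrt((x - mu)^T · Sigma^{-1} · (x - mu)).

Step 1 — centre the observation: (x - mu) = (-2, 3).

Step 2 — invert Sigma. det(Sigma) = 13·18 - (6)² = 198.
  Sigma^{-1} = (1/det) · [[d, -b], [-b, a]] = [[0.0909, -0.0303],
 [-0.0303, 0.0657]].

Step 3 — form the quadratic (x - mu)^T · Sigma^{-1} · (x - mu):
  Sigma^{-1} · (x - mu) = (-0.2727, 0.2576).
  (x - mu)^T · [Sigma^{-1} · (x - mu)] = (-2)·(-0.2727) + (3)·(0.2576) = 1.3182.

Step 4 — take square root: d = √(1.3182) ≈ 1.1481.

d(x, mu) = √(1.3182) ≈ 1.1481


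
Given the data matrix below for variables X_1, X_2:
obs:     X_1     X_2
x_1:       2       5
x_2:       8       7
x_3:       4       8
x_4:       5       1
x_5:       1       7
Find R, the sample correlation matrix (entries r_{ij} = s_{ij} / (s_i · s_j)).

Step 1 — column means:
  mean(X_1) = (2 + 8 + 4 + 5 + 1) / 5 = 20/5 = 4
  mean(X_2) = (5 + 7 + 8 + 1 + 7) / 5 = 28/5 = 5.6

Step 2 — sample variances and covariances s[i,j] = (1/(n-1)) · Σ_k (x_{k,i} - mean_i) · (x_{k,j} - mean_j), with n-1 = 4:
  s[X_1,X_1] = ((-2)·(-2) + (4)·(4) + (0)·(0) + (1)·(1) + (-3)·(-3)) / 4 = 30/4 = 7.5
  s[X_1,X_2] = ((-2)·(-0.6) + (4)·(1.4) + (0)·(2.4) + (1)·(-4.6) + (-3)·(1.4)) / 4 = -2/4 = -0.5
  s[X_2,X_2] = ((-0.6)·(-0.6) + (1.4)·(1.4) + (2.4)·(2.4) + (-4.6)·(-4.6) + (1.4)·(1.4)) / 4 = 31.2/4 = 7.8
  Sample standard deviations s_i = √(s[i,i]):
  s(X_1) = √(7.5) = 2.7386
  s(X_2) = √(7.8) = 2.7928

Step 3 — r_{ij} = s_{ij} / (s_i · s_j):
  r[X_1,X_1] = 1 (diagonal).
  r[X_1,X_2] = -0.5 / (2.7386 · 2.7928) = -0.5 / 7.6485 = -0.0654
  r[X_2,X_2] = 1 (diagonal).

R is symmetric with unit diagonal. Assembling:

R = [[1, -0.0654],
 [-0.0654, 1]]


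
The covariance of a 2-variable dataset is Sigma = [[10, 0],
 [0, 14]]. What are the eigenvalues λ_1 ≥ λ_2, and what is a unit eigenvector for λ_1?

Step 1 — characteristic polynomial of 2×2 Sigma:
  det(Sigma - λI) = λ² - trace · λ + det = 0.
  trace = 10 + 14 = 24, det = 10·14 - (0)² = 140.
Step 2 — discriminant:
  Δ = trace² - 4·det = 576 - 560 = 16.
Step 3 — eigenvalues:
  λ = (trace ± √Δ)/2 = (24 ± 4)/2,
  λ_1 = 14,  λ_2 = 10.

Step 4 — unit eigenvector for λ_1: Sigma is diagonal, so its eigenvectors are the coordinate axes. λ_1 = 14 is the diagonal entry on the second coordinate axis, hence
  v_1 = (0, 1) (||v_1|| = 1).

λ_1 = 14,  λ_2 = 10;  v_1 ≈ (0, 1)


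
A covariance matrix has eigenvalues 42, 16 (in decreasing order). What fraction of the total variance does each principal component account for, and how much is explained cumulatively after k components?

Step 1 — total variance = trace(Sigma) = Σ λ_i = 42 + 16 = 58.

Step 2 — fraction explained by component i = λ_i / Σ λ:
  PC1: 42/58 = 0.7241
  PC2: 16/58 = 0.2759

Step 3 — cumulative fraction after k components = (λ_1 + ... + λ_k) / Σ λ:
  k = 1: 42/58 = 0.7241
  k = 2: (42 + 16)/58 = 58/58 = 1

Summary (fraction, with percent):

explained: PC1 0.7241 (72.41%), PC2 0.2759 (27.59%);  cumulative: 0.7241, 1


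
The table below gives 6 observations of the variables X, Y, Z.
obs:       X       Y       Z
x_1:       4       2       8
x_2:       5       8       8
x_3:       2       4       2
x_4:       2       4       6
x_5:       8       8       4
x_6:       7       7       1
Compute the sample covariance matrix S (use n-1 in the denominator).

Step 1 — column means:
  mean(X) = (4 + 5 + 2 + 2 + 8 + 7) / 6 = 28/6 = 4.6667
  mean(Y) = (2 + 8 + 4 + 4 + 8 + 7) / 6 = 33/6 = 5.5
  mean(Z) = (8 + 8 + 2 + 6 + 4 + 1) / 6 = 29/6 = 4.8333

Step 2 — sample covariance S[i,j] = (1/(n-1)) · Σ_k (x_{k,i} - mean_i) · (x_{k,j} - mean_j), with n-1 = 5.
  S[X,X] = ((-0.6667)·(-0.6667) + (0.3333)·(0.3333) + (-2.6667)·(-2.6667) + (-2.6667)·(-2.6667) + (3.3333)·(3.3333) + (2.3333)·(2.3333)) / 5 = 31.3333/5 = 6.2667
  S[X,Y] = ((-0.6667)·(-3.5) + (0.3333)·(2.5) + (-2.6667)·(-1.5) + (-2.6667)·(-1.5) + (3.3333)·(2.5) + (2.3333)·(1.5)) / 5 = 23/5 = 4.6
  S[X,Z] = ((-0.6667)·(3.1667) + (0.3333)·(3.1667) + (-2.6667)·(-2.8333) + (-2.6667)·(1.1667) + (3.3333)·(-0.8333) + (2.3333)·(-3.8333)) / 5 = -8.3333/5 = -1.6667
  S[Y,Y] = ((-3.5)·(-3.5) + (2.5)·(2.5) + (-1.5)·(-1.5) + (-1.5)·(-1.5) + (2.5)·(2.5) + (1.5)·(1.5)) / 5 = 31.5/5 = 6.3
  S[Y,Z] = ((-3.5)·(3.1667) + (2.5)·(3.1667) + (-1.5)·(-2.8333) + (-1.5)·(1.1667) + (2.5)·(-0.8333) + (1.5)·(-3.8333)) / 5 = -8.5/5 = -1.7
  S[Z,Z] = ((3.1667)·(3.1667) + (3.1667)·(3.1667) + (-2.8333)·(-2.8333) + (1.1667)·(1.1667) + (-0.8333)·(-0.8333) + (-3.8333)·(-3.8333)) / 5 = 44.8333/5 = 8.9667

S is symmetric (S[j,i] = S[i,j]). Assembling:

S = [[6.2667, 4.6, -1.6667],
 [4.6, 6.3, -1.7],
 [-1.6667, -1.7, 8.9667]]


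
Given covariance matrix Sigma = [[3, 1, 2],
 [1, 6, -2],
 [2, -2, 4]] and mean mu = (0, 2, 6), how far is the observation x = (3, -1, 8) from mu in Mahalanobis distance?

Step 1 — centre the observation: (x - mu) = (3, -3, 2).

Step 2 — invert Sigma (cofactor / det for 3×3, or solve directly):
  Sigma^{-1} = [[0.8333, -0.3333, -0.5833],
 [-0.3333, 0.3333, 0.3333],
 [-0.5833, 0.3333, 0.7083]].

Step 3 — form the quadratic (x - mu)^T · Sigma^{-1} · (x - mu):
  Sigma^{-1} · (x - mu) = (2.3333, -1.3333, -1.3333).
  (x - mu)^T · [Sigma^{-1} · (x - mu)] = (3)·(2.3333) + (-3)·(-1.3333) + (2)·(-1.3333) = 8.3333.

Step 4 — take square root: d = √(8.3333) ≈ 2.8868.

d(x, mu) = √(8.3333) ≈ 2.8868


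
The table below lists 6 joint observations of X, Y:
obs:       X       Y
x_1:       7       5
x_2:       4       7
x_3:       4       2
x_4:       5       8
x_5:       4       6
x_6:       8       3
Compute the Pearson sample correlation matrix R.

Step 1 — column means:
  mean(X) = (7 + 4 + 4 + 5 + 4 + 8) / 6 = 32/6 = 5.3333
  mean(Y) = (5 + 7 + 2 + 8 + 6 + 3) / 6 = 31/6 = 5.1667

Step 2 — sample variances and covariances s[i,j] = (1/(n-1)) · Σ_k (x_{k,i} - mean_i) · (x_{k,j} - mean_j), with n-1 = 5:
  s[X,X] = ((1.6667)·(1.6667) + (-1.3333)·(-1.3333) + (-1.3333)·(-1.3333) + (-0.3333)·(-0.3333) + (-1.3333)·(-1.3333) + (2.6667)·(2.6667)) / 5 = 15.3333/5 = 3.0667
  s[X,Y] = ((1.6667)·(-0.1667) + (-1.3333)·(1.8333) + (-1.3333)·(-3.1667) + (-0.3333)·(2.8333) + (-1.3333)·(0.8333) + (2.6667)·(-2.1667)) / 5 = -6.3333/5 = -1.2667
  s[Y,Y] = ((-0.1667)·(-0.1667) + (1.8333)·(1.8333) + (-3.1667)·(-3.1667) + (2.8333)·(2.8333) + (0.8333)·(0.8333) + (-2.1667)·(-2.1667)) / 5 = 26.8333/5 = 5.3667
  Sample standard deviations s_i = √(s[i,i]):
  s(X) = √(3.0667) = 1.7512
  s(Y) = √(5.3667) = 2.3166

Step 3 — r_{ij} = s_{ij} / (s_i · s_j):
  r[X,X] = 1 (diagonal).
  r[X,Y] = -1.2667 / (1.7512 · 2.3166) = -1.2667 / 4.0568 = -0.3122
  r[Y,Y] = 1 (diagonal).

R is symmetric with unit diagonal. Assembling:

R = [[1, -0.3122],
 [-0.3122, 1]]


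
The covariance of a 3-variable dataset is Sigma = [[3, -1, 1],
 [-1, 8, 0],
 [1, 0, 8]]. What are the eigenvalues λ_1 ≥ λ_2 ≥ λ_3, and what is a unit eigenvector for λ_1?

Step 1 — characteristic polynomial p(λ) = det(λI - Sigma) = λ³ - tr·λ² + c_1·λ - det, where tr = trace, c_1 = sum of the principal 2×2 minors, det = det(Sigma):
  tr = 3 + 8 + 8 = 19,
  c_1 = (3·8 - (-1)²) + (3·8 - (1)²) + (8·8 - (0)²) = 23 + 23 + 64 = 110,
  det = 3·(8·8 - (0)²) - (-1)·((-1)·8 - (0)·(1)) + (1)·((-1)·(0) - 8·(1)) = 3·(64) - (-1)·(-8) + (1)·(-8) = 176.
  So p(λ) = λ³ - 19λ² + 110λ - 176.
Step 2 — look for an integer root (rational root theorem: any rational root is an integer divisor of 176). Testing λ = 8:
  p(8) = 512 - 1216 + 880 - 176 = 0  ✓
  Dividing out (λ - 8): p(λ) = (λ - 8)(λ² - 11λ + 22).
Step 3 — remaining eigenvalues from the quadratic λ² - 11λ + 22 = 0:
  Δ = 11² - 4·22 = 121 - 88 = 33,  λ = (11 ± √33)/2 = (11 ± 5.7446)/2 ≈ 8.3723 or 2.6277.
  Sorted: λ_1 = 8.3723,  λ_2 = 8,  λ_3 = 2.6277  (check: sum = 19 = tr ✓).

Step 4 — unit eigenvector for λ_1 ≈ 8.3723: v spans the null space of (Sigma - λ_1 I), whose rows are
  r_1 = (-5.3723, -1, 1),  r_2 = (-1, -0.3723, 0),  r_3 = (1, 0, -0.3723).
  v is orthogonal to every row, so take v ∝ r_1 × r_2 = ((-1)·(0) - (1)·(-0.3723), (1)·(-1) - (-5.3723)·(0), (-5.3723)·(-0.3723) - (-1)·(-1)) ≈ (0.3723, -1, 1).
  Let u = (0.3723, -1, 1).
  ||u|| = √((0.3723)² + (-1)² + (1)²) = √(2.1386) ≈ 1.4624,  v_1 = u/||u|| ≈ (0.2546, -0.6838, 0.6838) (||v_1|| = 1).

λ_1 = 8.3723,  λ_2 = 8,  λ_3 = 2.6277;  v_1 ≈ (0.2546, -0.6838, 0.6838)


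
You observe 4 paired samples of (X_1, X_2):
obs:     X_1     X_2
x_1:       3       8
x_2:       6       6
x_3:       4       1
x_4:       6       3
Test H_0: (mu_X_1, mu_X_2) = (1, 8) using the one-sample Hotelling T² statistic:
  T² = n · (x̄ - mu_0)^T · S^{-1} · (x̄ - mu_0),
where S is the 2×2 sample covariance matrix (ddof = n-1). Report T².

Step 1 — sample mean vector:
  mean(X_1) = (3 + 6 + 4 + 6) / 4 = 19/4 = 4.75
  mean(X_2) = (8 + 6 + 1 + 3) / 4 = 18/4 = 4.5
  x̄ = (4.75, 4.5),  deviation x̄ - mu_0 = (4.75, 4.5) - (1, 8) = (3.75, -3.5).

Step 2 — sample covariance matrix, S[i,j] = (1/(n-1)) · Σ_k (x_{k,i} - mean_i) · (x_{k,j} - mean_j), divisor n-1 = 3:
  S[X_1,X_1] = ((-1.75)·(-1.75) + (1.25)·(1.25) + (-0.75)·(-0.75) + (1.25)·(1.25)) / 3 = 6.75/3 = 2.25
  S[X_1,X_2] = ((-1.75)·(3.5) + (1.25)·(1.5) + (-0.75)·(-3.5) + (1.25)·(-1.5)) / 3 = -3.5/3 = -1.1667
  S[X_2,X_2] = ((3.5)·(3.5) + (1.5)·(1.5) + (-3.5)·(-3.5) + (-1.5)·(-1.5)) / 3 = 29/3 = 9.6667
  S = [[2.25, -1.1667],
 [-1.1667, 9.6667]].

Step 3 — invert S. det(S) = 2.25·9.6667 - (-1.1667)² = 20.3889.
  S^{-1} = (1/det) · [[d, -b], [-b, a]] = [[0.4741, 0.0572],
 [0.0572, 0.1104]].

Step 4 — quadratic form (x̄ - mu_0)^T · S^{-1} · (x̄ - mu_0):
  S^{-1} · (x̄ - mu_0) = (1.5777, -0.1717),
  (x̄ - mu_0)^T · [...] = (3.75)·(1.5777) + (-3.5)·(-0.1717) = 6.517.

Step 5 — scale by n: T² = 4 · 6.517 = 26.0681.

T² ≈ 26.0681


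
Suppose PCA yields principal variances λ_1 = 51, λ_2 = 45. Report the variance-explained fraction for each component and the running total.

Step 1 — total variance = trace(Sigma) = Σ λ_i = 51 + 45 = 96.

Step 2 — fraction explained by component i = λ_i / Σ λ:
  PC1: 51/96 = 0.5312
  PC2: 45/96 = 0.4688

Step 3 — cumulative fraction after k components = (λ_1 + ... + λ_k) / Σ λ:
  k = 1: 51/96 = 0.5312
  k = 2: (51 + 45)/96 = 96/96 = 1

Summary (fraction, with percent):

explained: PC1 0.5312 (53.12%), PC2 0.4688 (46.88%);  cumulative: 0.5312, 1


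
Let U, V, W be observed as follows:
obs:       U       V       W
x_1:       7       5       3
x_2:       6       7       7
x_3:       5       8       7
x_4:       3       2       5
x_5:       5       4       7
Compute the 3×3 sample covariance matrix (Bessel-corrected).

Step 1 — column means:
  mean(U) = (7 + 6 + 5 + 3 + 5) / 5 = 26/5 = 5.2
  mean(V) = (5 + 7 + 8 + 2 + 4) / 5 = 26/5 = 5.2
  mean(W) = (3 + 7 + 7 + 5 + 7) / 5 = 29/5 = 5.8

Step 2 — sample covariance S[i,j] = (1/(n-1)) · Σ_k (x_{k,i} - mean_i) · (x_{k,j} - mean_j), with n-1 = 4.
  S[U,U] = ((1.8)·(1.8) + (0.8)·(0.8) + (-0.2)·(-0.2) + (-2.2)·(-2.2) + (-0.2)·(-0.2)) / 4 = 8.8/4 = 2.2
  S[U,V] = ((1.8)·(-0.2) + (0.8)·(1.8) + (-0.2)·(2.8) + (-2.2)·(-3.2) + (-0.2)·(-1.2)) / 4 = 7.8/4 = 1.95
  S[U,W] = ((1.8)·(-2.8) + (0.8)·(1.2) + (-0.2)·(1.2) + (-2.2)·(-0.8) + (-0.2)·(1.2)) / 4 = -2.8/4 = -0.7
  S[V,V] = ((-0.2)·(-0.2) + (1.8)·(1.8) + (2.8)·(2.8) + (-3.2)·(-3.2) + (-1.2)·(-1.2)) / 4 = 22.8/4 = 5.7
  S[V,W] = ((-0.2)·(-2.8) + (1.8)·(1.2) + (2.8)·(1.2) + (-3.2)·(-0.8) + (-1.2)·(1.2)) / 4 = 7.2/4 = 1.8
  S[W,W] = ((-2.8)·(-2.8) + (1.2)·(1.2) + (1.2)·(1.2) + (-0.8)·(-0.8) + (1.2)·(1.2)) / 4 = 12.8/4 = 3.2

S is symmetric (S[j,i] = S[i,j]). Assembling:

S = [[2.2, 1.95, -0.7],
 [1.95, 5.7, 1.8],
 [-0.7, 1.8, 3.2]]


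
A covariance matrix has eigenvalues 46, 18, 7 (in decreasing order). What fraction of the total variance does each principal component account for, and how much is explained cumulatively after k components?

Step 1 — total variance = trace(Sigma) = Σ λ_i = 46 + 18 + 7 = 71.

Step 2 — fraction explained by component i = λ_i / Σ λ:
  PC1: 46/71 = 0.6479
  PC2: 18/71 = 0.2535
  PC3: 7/71 = 0.0986

Step 3 — cumulative fraction after k components = (λ_1 + ... + λ_k) / Σ λ:
  k = 1: 46/71 = 0.6479
  k = 2: (46 + 18)/71 = 64/71 = 0.9014
  k = 3: (46 + 18 + 7)/71 = 71/71 = 1

Summary (fraction, with percent):

explained: PC1 0.6479 (64.79%), PC2 0.2535 (25.35%), PC3 0.0986 (9.86%);  cumulative: 0.6479, 0.9014, 1


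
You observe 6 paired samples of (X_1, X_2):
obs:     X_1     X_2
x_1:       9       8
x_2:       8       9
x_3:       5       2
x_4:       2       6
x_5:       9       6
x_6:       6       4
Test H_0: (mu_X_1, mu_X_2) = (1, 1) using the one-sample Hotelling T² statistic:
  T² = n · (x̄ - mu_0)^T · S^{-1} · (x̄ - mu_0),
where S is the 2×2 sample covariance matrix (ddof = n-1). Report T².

Step 1 — sample mean vector:
  mean(X_1) = (9 + 8 + 5 + 2 + 9 + 6) / 6 = 39/6 = 6.5
  mean(X_2) = (8 + 9 + 2 + 6 + 6 + 4) / 6 = 35/6 = 5.8333
  x̄ = (6.5, 5.8333),  deviation x̄ - mu_0 = (6.5, 5.8333) - (1, 1) = (5.5, 4.8333).

Step 2 — sample covariance matrix, S[i,j] = (1/(n-1)) · Σ_k (x_{k,i} - mean_i) · (x_{k,j} - mean_j), divisor n-1 = 5:
  S[X_1,X_1] = ((2.5)·(2.5) + (1.5)·(1.5) + (-1.5)·(-1.5) + (-4.5)·(-4.5) + (2.5)·(2.5) + (-0.5)·(-0.5)) / 5 = 37.5/5 = 7.5
  S[X_1,X_2] = ((2.5)·(2.1667) + (1.5)·(3.1667) + (-1.5)·(-3.8333) + (-4.5)·(0.1667) + (2.5)·(0.1667) + (-0.5)·(-1.8333)) / 5 = 16.5/5 = 3.3
  S[X_2,X_2] = ((2.1667)·(2.1667) + (3.1667)·(3.1667) + (-3.8333)·(-3.8333) + (0.1667)·(0.1667) + (0.1667)·(0.1667) + (-1.8333)·(-1.8333)) / 5 = 32.8333/5 = 6.5667
  S = [[7.5, 3.3],
 [3.3, 6.5667]].

Step 3 — invert S. det(S) = 7.5·6.5667 - (3.3)² = 38.36.
  S^{-1} = (1/det) · [[d, -b], [-b, a]] = [[0.1712, -0.086],
 [-0.086, 0.1955]].

Step 4 — quadratic form (x̄ - mu_0)^T · S^{-1} · (x̄ - mu_0):
  S^{-1} · (x̄ - mu_0) = (0.5257, 0.4718),
  (x̄ - mu_0)^T · [...] = (5.5)·(0.5257) + (4.8333)·(0.4718) = 5.1721.

Step 5 — scale by n: T² = 6 · 5.1721 = 31.0323.

T² ≈ 31.0323
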